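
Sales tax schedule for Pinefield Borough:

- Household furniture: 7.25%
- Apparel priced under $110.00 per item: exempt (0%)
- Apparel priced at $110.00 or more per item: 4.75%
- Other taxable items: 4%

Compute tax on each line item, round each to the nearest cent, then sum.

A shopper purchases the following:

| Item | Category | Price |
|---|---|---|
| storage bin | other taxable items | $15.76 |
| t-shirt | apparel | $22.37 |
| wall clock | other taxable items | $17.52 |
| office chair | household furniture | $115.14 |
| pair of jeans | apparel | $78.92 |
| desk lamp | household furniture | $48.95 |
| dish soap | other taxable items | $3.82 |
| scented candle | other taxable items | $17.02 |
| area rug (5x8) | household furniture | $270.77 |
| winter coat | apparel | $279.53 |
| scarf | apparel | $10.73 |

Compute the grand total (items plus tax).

$927.50

Storage bin $15.76: other taxable items → 4% → $0.63
T-shirt $22.37: apparel, under $110.00 → 0% → $0.00
Wall clock $17.52: other taxable items → 4% → $0.70
Office chair $115.14: household furniture → 7.25% → $8.35
Pair of jeans $78.92: apparel, under $110.00 → 0% → $0.00
Desk lamp $48.95: household furniture → 7.25% → $3.55
Dish soap $3.82: other taxable items → 4% → $0.15
Scented candle $17.02: other taxable items → 4% → $0.68
Area rug (5x8) $270.77: household furniture → 7.25% → $19.63
Winter coat $279.53: apparel, $110.00 or more → 4.75% → $13.28
Scarf $10.73: apparel, under $110.00 → 0% → $0.00
Subtotal = $880.53; tax = $46.97; total due = $927.50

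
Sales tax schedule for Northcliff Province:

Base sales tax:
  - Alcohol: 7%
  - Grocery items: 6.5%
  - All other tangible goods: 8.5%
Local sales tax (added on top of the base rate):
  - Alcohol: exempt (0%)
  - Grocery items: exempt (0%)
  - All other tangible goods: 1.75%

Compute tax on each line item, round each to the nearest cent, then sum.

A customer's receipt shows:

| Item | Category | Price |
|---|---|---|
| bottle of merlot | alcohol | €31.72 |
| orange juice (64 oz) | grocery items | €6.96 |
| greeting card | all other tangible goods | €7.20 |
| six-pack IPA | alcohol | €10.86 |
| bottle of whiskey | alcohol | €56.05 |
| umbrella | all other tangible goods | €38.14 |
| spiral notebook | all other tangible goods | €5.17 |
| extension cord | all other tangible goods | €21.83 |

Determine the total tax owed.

Bottle of merlot €31.72: alcohol → 7% + 0% local = 7% → €2.22
Orange juice (64 oz) €6.96: grocery items → 6.5% + 0% local = 6.5% → €0.45
Greeting card €7.20: all other tangible goods → 8.5% + 1.75% local = 10.25% → €0.74
Six-pack IPA €10.86: alcohol → 7% + 0% local = 7% → €0.76
Bottle of whiskey €56.05: alcohol → 7% + 0% local = 7% → €3.92
Umbrella €38.14: all other tangible goods → 8.5% + 1.75% local = 10.25% → €3.91
Spiral notebook €5.17: all other tangible goods → 8.5% + 1.75% local = 10.25% → €0.53
Extension cord €21.83: all other tangible goods → 8.5% + 1.75% local = 10.25% → €2.24
Total tax = €2.22 + €0.45 + €0.74 + €0.76 + €3.92 + €3.91 + €0.53 + €2.24 = €14.77

€14.77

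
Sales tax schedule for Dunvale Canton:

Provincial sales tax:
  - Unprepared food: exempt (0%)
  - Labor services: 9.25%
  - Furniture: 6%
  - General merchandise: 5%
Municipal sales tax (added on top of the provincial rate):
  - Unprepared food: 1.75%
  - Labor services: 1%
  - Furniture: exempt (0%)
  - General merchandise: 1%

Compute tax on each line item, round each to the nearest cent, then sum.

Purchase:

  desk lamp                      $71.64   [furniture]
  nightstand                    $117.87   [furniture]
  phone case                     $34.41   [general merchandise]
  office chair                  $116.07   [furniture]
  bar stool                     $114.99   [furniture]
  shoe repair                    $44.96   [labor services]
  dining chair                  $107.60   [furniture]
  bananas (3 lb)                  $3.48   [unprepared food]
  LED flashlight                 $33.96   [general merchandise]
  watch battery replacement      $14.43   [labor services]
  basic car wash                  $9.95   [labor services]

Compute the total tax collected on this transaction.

$42.96

Desk lamp $71.64: furniture → 6% + 0% municipal = 6% → $4.30
Nightstand $117.87: furniture → 6% + 0% municipal = 6% → $7.07
Phone case $34.41: general merchandise → 5% + 1% municipal = 6% → $2.06
Office chair $116.07: furniture → 6% + 0% municipal = 6% → $6.96
Bar stool $114.99: furniture → 6% + 0% municipal = 6% → $6.90
Shoe repair $44.96: labor services → 9.25% + 1% municipal = 10.25% → $4.61
Dining chair $107.60: furniture → 6% + 0% municipal = 6% → $6.46
Bananas (3 lb) $3.48: unprepared food → 0% + 1.75% municipal = 1.75% → $0.06
LED flashlight $33.96: general merchandise → 5% + 1% municipal = 6% → $2.04
Watch battery replacement $14.43: labor services → 9.25% + 1% municipal = 10.25% → $1.48
Basic car wash $9.95: labor services → 9.25% + 1% municipal = 10.25% → $1.02
Total tax = $4.30 + $7.07 + $2.06 + $6.96 + $6.90 + $4.61 + $6.46 + $0.06 + $2.04 + $1.48 + $1.02 = $42.96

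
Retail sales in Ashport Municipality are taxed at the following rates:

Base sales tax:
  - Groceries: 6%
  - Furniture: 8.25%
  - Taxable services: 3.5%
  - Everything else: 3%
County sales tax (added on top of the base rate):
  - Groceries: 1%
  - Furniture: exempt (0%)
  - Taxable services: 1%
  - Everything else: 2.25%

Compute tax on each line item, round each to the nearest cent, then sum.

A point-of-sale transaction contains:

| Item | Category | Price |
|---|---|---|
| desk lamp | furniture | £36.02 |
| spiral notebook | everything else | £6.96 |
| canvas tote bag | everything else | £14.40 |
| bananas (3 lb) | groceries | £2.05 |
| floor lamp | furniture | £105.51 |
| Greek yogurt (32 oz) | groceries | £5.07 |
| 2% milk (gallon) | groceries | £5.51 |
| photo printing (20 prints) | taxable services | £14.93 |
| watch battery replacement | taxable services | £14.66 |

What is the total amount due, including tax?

Desk lamp £36.02: furniture → 8.25% + 0% county = 8.25% → £2.97
Spiral notebook £6.96: everything else → 3% + 2.25% county = 5.25% → £0.37
Canvas tote bag £14.40: everything else → 3% + 2.25% county = 5.25% → £0.76
Bananas (3 lb) £2.05: groceries → 6% + 1% county = 7% → £0.14
Floor lamp £105.51: furniture → 8.25% + 0% county = 8.25% → £8.70
Greek yogurt (32 oz) £5.07: groceries → 6% + 1% county = 7% → £0.35
2% milk (gallon) £5.51: groceries → 6% + 1% county = 7% → £0.39
Photo printing (20 prints) £14.93: taxable services → 3.5% + 1% county = 4.5% → £0.67
Watch battery replacement £14.66: taxable services → 3.5% + 1% county = 4.5% → £0.66
Subtotal = £205.11; tax = £15.01; total due = £220.12

£220.12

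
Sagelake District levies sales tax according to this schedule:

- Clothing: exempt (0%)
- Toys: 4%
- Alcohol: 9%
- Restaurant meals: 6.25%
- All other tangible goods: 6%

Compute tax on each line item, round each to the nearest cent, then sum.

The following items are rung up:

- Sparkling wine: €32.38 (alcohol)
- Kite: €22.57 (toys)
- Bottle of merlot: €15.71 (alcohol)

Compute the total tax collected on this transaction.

Sparkling wine €32.38: alcohol → 9% → €2.91
Kite €22.57: toys → 4% → €0.90
Bottle of merlot €15.71: alcohol → 9% → €1.41
Total tax = €2.91 + €0.90 + €1.41 = €5.22

€5.22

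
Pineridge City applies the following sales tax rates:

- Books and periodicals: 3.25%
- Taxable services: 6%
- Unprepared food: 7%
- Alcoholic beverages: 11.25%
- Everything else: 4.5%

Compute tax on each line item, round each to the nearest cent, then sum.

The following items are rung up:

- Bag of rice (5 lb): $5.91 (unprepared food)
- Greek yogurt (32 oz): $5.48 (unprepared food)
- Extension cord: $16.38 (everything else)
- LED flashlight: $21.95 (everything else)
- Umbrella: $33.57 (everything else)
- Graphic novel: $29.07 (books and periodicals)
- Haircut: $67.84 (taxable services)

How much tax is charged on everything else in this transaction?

$3.24

Extension cord $16.38: everything else → 4.5% → $0.74
LED flashlight $21.95: everything else → 4.5% → $0.99
Umbrella $33.57: everything else → 4.5% → $1.51
Tax on everything else = $0.74 + $0.99 + $1.51 = $3.24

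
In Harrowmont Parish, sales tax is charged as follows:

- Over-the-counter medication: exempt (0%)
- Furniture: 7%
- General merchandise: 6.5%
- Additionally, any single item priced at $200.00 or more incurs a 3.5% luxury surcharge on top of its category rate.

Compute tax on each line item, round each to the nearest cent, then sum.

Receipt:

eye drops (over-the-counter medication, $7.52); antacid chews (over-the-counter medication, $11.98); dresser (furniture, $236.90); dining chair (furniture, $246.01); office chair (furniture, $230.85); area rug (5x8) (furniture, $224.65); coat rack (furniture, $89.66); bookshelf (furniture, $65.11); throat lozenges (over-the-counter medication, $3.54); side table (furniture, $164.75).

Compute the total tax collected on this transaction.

$120.90

Eye drops $7.52: over-the-counter medication → 0% → $0.00
Antacid chews $11.98: over-the-counter medication → 0% → $0.00
Dresser $236.90: furniture → 7% + 3.5% surcharge = 10.5% → $24.87
Dining chair $246.01: furniture → 7% + 3.5% surcharge = 10.5% → $25.83
Office chair $230.85: furniture → 7% + 3.5% surcharge = 10.5% → $24.24
Area rug (5x8) $224.65: furniture → 7% + 3.5% surcharge = 10.5% → $23.59
Coat rack $89.66: furniture → 7% → $6.28
Bookshelf $65.11: furniture → 7% → $4.56
Throat lozenges $3.54: over-the-counter medication → 0% → $0.00
Side table $164.75: furniture → 7% → $11.53
Total tax = $24.87 + $25.83 + $24.24 + $23.59 + $6.28 + $4.56 + $11.53 = $120.90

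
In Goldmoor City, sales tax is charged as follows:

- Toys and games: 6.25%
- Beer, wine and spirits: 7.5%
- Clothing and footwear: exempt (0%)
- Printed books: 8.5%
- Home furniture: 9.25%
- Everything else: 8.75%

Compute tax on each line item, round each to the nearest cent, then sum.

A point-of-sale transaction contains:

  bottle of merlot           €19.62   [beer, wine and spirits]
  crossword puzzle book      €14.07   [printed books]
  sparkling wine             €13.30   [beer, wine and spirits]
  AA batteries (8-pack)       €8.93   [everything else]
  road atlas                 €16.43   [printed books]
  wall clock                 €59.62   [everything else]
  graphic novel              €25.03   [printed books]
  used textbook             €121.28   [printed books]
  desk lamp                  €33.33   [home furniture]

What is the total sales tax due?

€26.59

Bottle of merlot €19.62: beer, wine and spirits → 7.5% → €1.47
Crossword puzzle book €14.07: printed books → 8.5% → €1.20
Sparkling wine €13.30: beer, wine and spirits → 7.5% → €1.00
AA batteries (8-pack) €8.93: everything else → 8.75% → €0.78
Road atlas €16.43: printed books → 8.5% → €1.40
Wall clock €59.62: everything else → 8.75% → €5.22
Graphic novel €25.03: printed books → 8.5% → €2.13
Used textbook €121.28: printed books → 8.5% → €10.31
Desk lamp €33.33: home furniture → 9.25% → €3.08
Total tax = €1.47 + €1.20 + €1.00 + €0.78 + €1.40 + €5.22 + €2.13 + €10.31 + €3.08 = €26.59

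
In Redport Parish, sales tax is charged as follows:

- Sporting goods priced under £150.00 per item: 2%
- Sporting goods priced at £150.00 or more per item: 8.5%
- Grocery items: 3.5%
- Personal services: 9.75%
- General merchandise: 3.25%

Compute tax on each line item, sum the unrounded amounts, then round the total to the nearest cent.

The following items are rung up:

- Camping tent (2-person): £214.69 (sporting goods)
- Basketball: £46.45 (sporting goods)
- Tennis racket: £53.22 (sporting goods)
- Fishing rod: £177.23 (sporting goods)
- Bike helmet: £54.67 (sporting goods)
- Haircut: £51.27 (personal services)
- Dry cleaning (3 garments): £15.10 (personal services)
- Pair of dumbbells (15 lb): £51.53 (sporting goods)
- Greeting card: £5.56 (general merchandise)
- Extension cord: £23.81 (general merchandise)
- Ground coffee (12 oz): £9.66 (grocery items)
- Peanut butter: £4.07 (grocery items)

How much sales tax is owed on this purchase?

Camping tent (2-person) £214.69: sporting goods, £150.00 or more → 8.5% → £18.24865
Basketball £46.45: sporting goods, under £150.00 → 2% → £0.929
Tennis racket £53.22: sporting goods, under £150.00 → 2% → £1.0644
Fishing rod £177.23: sporting goods, £150.00 or more → 8.5% → £15.06455
Bike helmet £54.67: sporting goods, under £150.00 → 2% → £1.0934
Haircut £51.27: personal services → 9.75% → £4.998825
Dry cleaning (3 garments) £15.10: personal services → 9.75% → £1.47225
Pair of dumbbells (15 lb) £51.53: sporting goods, under £150.00 → 2% → £1.0306
Greeting card £5.56: general merchandise → 3.25% → £0.1807
Extension cord £23.81: general merchandise → 3.25% → £0.773825
Ground coffee (12 oz) £9.66: grocery items → 3.5% → £0.3381
Peanut butter £4.07: grocery items → 3.5% → £0.14245
Unrounded tax sum = £45.33675 → £45.34

£45.34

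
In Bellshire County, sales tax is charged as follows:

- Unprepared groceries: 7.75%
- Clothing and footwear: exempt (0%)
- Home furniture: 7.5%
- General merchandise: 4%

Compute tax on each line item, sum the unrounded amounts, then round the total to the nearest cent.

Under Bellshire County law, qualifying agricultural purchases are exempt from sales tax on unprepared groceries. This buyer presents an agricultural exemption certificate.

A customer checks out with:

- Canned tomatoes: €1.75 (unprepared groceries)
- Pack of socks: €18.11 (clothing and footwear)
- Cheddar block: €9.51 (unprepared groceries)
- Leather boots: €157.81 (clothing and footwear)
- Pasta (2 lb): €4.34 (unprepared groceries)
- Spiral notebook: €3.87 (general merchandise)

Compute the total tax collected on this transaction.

€0.15

Canned tomatoes €1.75: unprepared groceries, buyer-exempt → 0% → €0.00
Pack of socks €18.11: clothing and footwear → 0% → €0.00
Cheddar block €9.51: unprepared groceries, buyer-exempt → 0% → €0.00
Leather boots €157.81: clothing and footwear → 0% → €0.00
Pasta (2 lb) €4.34: unprepared groceries, buyer-exempt → 0% → €0.00
Spiral notebook €3.87: general merchandise → 4% → €0.1548
Unrounded tax sum = €0.1548 → €0.15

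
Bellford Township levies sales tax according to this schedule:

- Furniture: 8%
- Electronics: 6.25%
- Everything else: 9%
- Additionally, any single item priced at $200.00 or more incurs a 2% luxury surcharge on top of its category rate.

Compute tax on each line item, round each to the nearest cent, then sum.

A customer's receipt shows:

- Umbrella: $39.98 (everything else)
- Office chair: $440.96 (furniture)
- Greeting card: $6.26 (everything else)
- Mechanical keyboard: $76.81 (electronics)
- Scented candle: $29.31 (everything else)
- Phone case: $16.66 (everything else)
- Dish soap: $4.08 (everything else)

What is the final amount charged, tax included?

$671.63

Umbrella $39.98: everything else → 9% → $3.60
Office chair $440.96: furniture → 8% + 2% surcharge = 10% → $44.10
Greeting card $6.26: everything else → 9% → $0.56
Mechanical keyboard $76.81: electronics → 6.25% → $4.80
Scented candle $29.31: everything else → 9% → $2.64
Phone case $16.66: everything else → 9% → $1.50
Dish soap $4.08: everything else → 9% → $0.37
Subtotal = $614.06; tax = $57.57; total due = $671.63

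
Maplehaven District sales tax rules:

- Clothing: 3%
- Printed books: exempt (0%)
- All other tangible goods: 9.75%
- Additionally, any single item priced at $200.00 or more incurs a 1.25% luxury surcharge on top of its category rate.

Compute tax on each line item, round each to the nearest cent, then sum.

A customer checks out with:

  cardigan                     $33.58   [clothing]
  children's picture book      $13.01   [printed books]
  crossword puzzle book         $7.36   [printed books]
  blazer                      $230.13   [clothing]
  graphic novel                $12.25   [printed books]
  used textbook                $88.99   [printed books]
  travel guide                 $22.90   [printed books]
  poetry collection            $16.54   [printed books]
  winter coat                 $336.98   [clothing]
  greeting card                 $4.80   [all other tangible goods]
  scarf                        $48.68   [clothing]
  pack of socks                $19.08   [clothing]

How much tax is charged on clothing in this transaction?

$27.14

Cardigan $33.58: clothing → 3% → $1.01
Blazer $230.13: clothing → 3% + 1.25% surcharge = 4.25% → $9.78
Winter coat $336.98: clothing → 3% + 1.25% surcharge = 4.25% → $14.32
Scarf $48.68: clothing → 3% → $1.46
Pack of socks $19.08: clothing → 3% → $0.57
Tax on clothing = $1.01 + $9.78 + $14.32 + $1.46 + $0.57 = $27.14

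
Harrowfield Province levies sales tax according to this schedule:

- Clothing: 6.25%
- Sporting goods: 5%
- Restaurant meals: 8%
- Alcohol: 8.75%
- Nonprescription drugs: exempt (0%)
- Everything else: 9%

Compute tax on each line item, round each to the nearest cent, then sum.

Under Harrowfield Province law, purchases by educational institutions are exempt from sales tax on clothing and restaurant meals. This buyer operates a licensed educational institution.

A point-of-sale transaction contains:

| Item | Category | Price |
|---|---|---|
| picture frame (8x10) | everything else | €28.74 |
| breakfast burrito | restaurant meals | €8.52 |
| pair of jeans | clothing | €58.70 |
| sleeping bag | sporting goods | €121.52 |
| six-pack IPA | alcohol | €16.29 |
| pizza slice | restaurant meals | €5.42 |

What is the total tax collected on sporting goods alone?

Sleeping bag €121.52: sporting goods → 5% → €6.08
Tax on sporting goods = €6.08

€6.08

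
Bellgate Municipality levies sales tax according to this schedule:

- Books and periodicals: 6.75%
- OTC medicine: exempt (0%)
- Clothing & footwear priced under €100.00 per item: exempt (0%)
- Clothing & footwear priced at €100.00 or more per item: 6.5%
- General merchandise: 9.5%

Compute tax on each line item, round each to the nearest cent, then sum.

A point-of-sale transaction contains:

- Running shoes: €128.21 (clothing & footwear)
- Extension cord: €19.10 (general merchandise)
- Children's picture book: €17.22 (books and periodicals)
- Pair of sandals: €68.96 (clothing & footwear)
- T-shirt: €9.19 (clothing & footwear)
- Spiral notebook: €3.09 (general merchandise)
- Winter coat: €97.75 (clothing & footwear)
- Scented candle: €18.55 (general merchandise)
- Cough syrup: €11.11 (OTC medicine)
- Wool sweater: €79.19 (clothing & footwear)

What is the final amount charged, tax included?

€465.72

Running shoes €128.21: clothing & footwear, €100.00 or more → 6.5% → €8.33
Extension cord €19.10: general merchandise → 9.5% → €1.81
Children's picture book €17.22: books and periodicals → 6.75% → €1.16
Pair of sandals €68.96: clothing & footwear, under €100.00 → 0% → €0.00
T-shirt €9.19: clothing & footwear, under €100.00 → 0% → €0.00
Spiral notebook €3.09: general merchandise → 9.5% → €0.29
Winter coat €97.75: clothing & footwear, under €100.00 → 0% → €0.00
Scented candle €18.55: general merchandise → 9.5% → €1.76
Cough syrup €11.11: OTC medicine → 0% → €0.00
Wool sweater €79.19: clothing & footwear, under €100.00 → 0% → €0.00
Subtotal = €452.37; tax = €13.35; total due = €465.72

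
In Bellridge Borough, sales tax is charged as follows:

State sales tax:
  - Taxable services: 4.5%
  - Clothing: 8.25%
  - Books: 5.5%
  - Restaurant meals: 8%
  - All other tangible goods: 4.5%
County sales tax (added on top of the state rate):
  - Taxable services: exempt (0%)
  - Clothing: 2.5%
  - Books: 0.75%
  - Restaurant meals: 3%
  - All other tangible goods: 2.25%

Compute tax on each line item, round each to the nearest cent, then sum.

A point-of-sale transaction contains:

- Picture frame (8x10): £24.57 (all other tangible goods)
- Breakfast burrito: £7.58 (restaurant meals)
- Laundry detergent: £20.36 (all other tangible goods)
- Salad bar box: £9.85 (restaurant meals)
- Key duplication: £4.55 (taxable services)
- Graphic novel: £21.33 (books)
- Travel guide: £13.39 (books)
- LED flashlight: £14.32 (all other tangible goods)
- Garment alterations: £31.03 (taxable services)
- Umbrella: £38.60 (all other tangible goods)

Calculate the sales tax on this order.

Picture frame (8x10) £24.57: all other tangible goods → 4.5% + 2.25% county = 6.75% → £1.66
Breakfast burrito £7.58: restaurant meals → 8% + 3% county = 11% → £0.83
Laundry detergent £20.36: all other tangible goods → 4.5% + 2.25% county = 6.75% → £1.37
Salad bar box £9.85: restaurant meals → 8% + 3% county = 11% → £1.08
Key duplication £4.55: taxable services → 4.5% + 0% county = 4.5% → £0.20
Graphic novel £21.33: books → 5.5% + 0.75% county = 6.25% → £1.33
Travel guide £13.39: books → 5.5% + 0.75% county = 6.25% → £0.84
LED flashlight £14.32: all other tangible goods → 4.5% + 2.25% county = 6.75% → £0.97
Garment alterations £31.03: taxable services → 4.5% + 0% county = 4.5% → £1.40
Umbrella £38.60: all other tangible goods → 4.5% + 2.25% county = 6.75% → £2.61
Total tax = £1.66 + £0.83 + £1.37 + £1.08 + £0.20 + £1.33 + £0.84 + £0.97 + £1.40 + £2.61 = £12.29

£12.29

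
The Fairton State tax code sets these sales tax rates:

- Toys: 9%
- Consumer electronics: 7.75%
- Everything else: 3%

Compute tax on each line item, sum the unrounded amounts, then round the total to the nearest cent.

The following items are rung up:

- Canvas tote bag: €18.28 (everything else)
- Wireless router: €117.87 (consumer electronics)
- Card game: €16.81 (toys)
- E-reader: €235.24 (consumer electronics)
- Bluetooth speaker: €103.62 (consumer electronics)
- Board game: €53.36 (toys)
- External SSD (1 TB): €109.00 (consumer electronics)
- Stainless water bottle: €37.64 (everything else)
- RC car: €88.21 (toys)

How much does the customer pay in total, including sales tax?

Canvas tote bag €18.28: everything else → 3% → €0.5484
Wireless router €117.87: consumer electronics → 7.75% → €9.134925
Card game €16.81: toys → 9% → €1.5129
E-reader €235.24: consumer electronics → 7.75% → €18.2311
Bluetooth speaker €103.62: consumer electronics → 7.75% → €8.03055
Board game €53.36: toys → 9% → €4.8024
External SSD (1 TB) €109.00: consumer electronics → 7.75% → €8.4475
Stainless water bottle €37.64: everything else → 3% → €1.1292
RC car €88.21: toys → 9% → €7.9389
Subtotal = €780.03; unrounded tax = €59.775875 → €59.78; total due = €839.81

€839.81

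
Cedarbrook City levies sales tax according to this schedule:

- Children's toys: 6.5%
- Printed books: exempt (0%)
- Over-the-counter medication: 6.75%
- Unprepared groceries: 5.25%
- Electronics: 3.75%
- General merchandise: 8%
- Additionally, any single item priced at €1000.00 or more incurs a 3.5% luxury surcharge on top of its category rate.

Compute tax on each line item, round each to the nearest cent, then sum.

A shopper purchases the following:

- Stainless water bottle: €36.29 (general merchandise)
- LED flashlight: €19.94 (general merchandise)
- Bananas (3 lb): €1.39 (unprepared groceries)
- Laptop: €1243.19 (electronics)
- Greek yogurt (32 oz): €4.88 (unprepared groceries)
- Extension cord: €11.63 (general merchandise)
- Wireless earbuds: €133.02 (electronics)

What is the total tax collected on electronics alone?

Laptop €1243.19: electronics → 3.75% + 3.5% surcharge = 7.25% → €90.13
Wireless earbuds €133.02: electronics → 3.75% → €4.99
Tax on electronics = €90.13 + €4.99 = €95.12

€95.12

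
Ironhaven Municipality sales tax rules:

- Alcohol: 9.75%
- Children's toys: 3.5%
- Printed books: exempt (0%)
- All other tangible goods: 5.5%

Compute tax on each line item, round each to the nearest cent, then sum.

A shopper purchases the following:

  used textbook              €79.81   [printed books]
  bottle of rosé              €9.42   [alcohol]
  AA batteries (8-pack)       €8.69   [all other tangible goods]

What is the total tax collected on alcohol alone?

Bottle of rosé €9.42: alcohol → 9.75% → €0.92
Tax on alcohol = €0.92

€0.92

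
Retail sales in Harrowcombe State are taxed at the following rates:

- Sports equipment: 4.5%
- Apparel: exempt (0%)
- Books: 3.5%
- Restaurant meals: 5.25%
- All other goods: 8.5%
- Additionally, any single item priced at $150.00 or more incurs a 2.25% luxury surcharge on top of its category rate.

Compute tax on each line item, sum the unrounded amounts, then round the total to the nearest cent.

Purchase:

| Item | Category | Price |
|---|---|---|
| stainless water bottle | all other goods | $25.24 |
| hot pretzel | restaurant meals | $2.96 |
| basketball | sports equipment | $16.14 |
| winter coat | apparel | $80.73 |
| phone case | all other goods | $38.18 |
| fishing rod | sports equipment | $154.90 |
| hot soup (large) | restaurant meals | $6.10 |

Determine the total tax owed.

$17.05

Stainless water bottle $25.24: all other goods → 8.5% → $2.1454
Hot pretzel $2.96: restaurant meals → 5.25% → $0.1554
Basketball $16.14: sports equipment → 4.5% → $0.7263
Winter coat $80.73: apparel → 0% → $0.00
Phone case $38.18: all other goods → 8.5% → $3.2453
Fishing rod $154.90: sports equipment → 4.5% + 2.25% surcharge = 6.75% → $10.45575
Hot soup (large) $6.10: restaurant meals → 5.25% → $0.32025
Unrounded tax sum = $17.0484 → $17.05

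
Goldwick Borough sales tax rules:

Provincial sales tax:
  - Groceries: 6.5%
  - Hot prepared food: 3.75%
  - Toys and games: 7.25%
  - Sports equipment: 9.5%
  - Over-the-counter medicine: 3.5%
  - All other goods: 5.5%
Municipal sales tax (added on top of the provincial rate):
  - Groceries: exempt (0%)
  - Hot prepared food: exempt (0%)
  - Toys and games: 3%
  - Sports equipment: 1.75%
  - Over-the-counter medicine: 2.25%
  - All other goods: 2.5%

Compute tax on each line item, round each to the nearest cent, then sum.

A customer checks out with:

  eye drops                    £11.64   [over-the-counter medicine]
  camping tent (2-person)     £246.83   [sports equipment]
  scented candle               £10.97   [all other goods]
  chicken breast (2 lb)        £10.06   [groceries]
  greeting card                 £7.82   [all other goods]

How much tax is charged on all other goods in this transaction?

Scented candle £10.97: all other goods → 5.5% + 2.5% municipal = 8% → £0.88
Greeting card £7.82: all other goods → 5.5% + 2.5% municipal = 8% → £0.63
Tax on all other goods = £0.88 + £0.63 = £1.51

£1.51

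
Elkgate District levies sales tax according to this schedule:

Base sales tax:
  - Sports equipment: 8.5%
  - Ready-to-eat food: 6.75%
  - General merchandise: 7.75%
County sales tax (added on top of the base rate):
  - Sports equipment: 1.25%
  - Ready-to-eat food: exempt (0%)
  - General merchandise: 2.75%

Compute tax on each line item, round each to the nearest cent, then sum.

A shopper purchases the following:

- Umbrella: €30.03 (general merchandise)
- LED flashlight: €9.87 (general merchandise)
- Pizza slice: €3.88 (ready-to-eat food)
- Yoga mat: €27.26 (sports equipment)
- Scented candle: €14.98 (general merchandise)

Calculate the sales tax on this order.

€8.68

Umbrella €30.03: general merchandise → 7.75% + 2.75% county = 10.5% → €3.15
LED flashlight €9.87: general merchandise → 7.75% + 2.75% county = 10.5% → €1.04
Pizza slice €3.88: ready-to-eat food → 6.75% + 0% county = 6.75% → €0.26
Yoga mat €27.26: sports equipment → 8.5% + 1.25% county = 9.75% → €2.66
Scented candle €14.98: general merchandise → 7.75% + 2.75% county = 10.5% → €1.57
Total tax = €3.15 + €1.04 + €0.26 + €2.66 + €1.57 = €8.68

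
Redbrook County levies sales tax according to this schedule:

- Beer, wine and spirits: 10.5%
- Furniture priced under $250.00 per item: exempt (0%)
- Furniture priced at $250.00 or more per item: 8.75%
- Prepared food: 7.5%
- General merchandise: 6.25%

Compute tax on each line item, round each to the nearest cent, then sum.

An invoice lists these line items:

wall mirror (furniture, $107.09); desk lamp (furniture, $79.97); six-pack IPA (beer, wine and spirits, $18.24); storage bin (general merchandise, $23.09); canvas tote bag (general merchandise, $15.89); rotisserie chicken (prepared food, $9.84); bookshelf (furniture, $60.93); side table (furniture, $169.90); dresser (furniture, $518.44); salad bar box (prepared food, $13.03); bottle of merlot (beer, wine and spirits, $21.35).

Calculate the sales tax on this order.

Wall mirror $107.09: furniture, under $250.00 → 0% → $0.00
Desk lamp $79.97: furniture, under $250.00 → 0% → $0.00
Six-pack IPA $18.24: beer, wine and spirits → 10.5% → $1.92
Storage bin $23.09: general merchandise → 6.25% → $1.44
Canvas tote bag $15.89: general merchandise → 6.25% → $0.99
Rotisserie chicken $9.84: prepared food → 7.5% → $0.74
Bookshelf $60.93: furniture, under $250.00 → 0% → $0.00
Side table $169.90: furniture, under $250.00 → 0% → $0.00
Dresser $518.44: furniture, $250.00 or more → 8.75% → $45.36
Salad bar box $13.03: prepared food → 7.5% → $0.98
Bottle of merlot $21.35: beer, wine and spirits → 10.5% → $2.24
Total tax = $1.92 + $1.44 + $0.99 + $0.74 + $45.36 + $0.98 + $2.24 = $53.67

$53.67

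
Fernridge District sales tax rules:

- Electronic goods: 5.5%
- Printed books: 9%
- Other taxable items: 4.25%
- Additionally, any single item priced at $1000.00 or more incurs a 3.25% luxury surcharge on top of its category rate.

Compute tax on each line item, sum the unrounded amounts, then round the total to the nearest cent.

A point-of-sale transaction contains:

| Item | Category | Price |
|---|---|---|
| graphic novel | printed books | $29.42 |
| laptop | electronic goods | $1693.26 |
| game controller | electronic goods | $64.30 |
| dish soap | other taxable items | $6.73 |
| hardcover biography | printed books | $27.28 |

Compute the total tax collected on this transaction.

$157.09

Graphic novel $29.42: printed books → 9% → $2.6478
Laptop $1693.26: electronic goods → 5.5% + 3.25% surcharge = 8.75% → $148.16025
Game controller $64.30: electronic goods → 5.5% → $3.5365
Dish soap $6.73: other taxable items → 4.25% → $0.286025
Hardcover biography $27.28: printed books → 9% → $2.4552
Unrounded tax sum = $157.085775 → $157.09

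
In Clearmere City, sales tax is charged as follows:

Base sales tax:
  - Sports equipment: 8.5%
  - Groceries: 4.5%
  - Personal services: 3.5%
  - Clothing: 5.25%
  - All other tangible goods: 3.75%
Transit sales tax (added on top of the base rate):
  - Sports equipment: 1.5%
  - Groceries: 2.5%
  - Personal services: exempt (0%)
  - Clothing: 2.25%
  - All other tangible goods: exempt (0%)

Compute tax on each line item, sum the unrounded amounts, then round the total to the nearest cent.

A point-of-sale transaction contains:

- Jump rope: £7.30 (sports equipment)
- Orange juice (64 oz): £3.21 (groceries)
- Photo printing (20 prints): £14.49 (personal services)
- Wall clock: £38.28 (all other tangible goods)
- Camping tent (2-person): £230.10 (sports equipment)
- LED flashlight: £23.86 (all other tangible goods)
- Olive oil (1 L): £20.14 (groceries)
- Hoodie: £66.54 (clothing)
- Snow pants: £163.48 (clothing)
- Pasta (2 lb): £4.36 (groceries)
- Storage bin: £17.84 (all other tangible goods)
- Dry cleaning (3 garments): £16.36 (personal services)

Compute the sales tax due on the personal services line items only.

Photo printing (20 prints) £14.49: personal services → 3.5% + 0% transit = 3.5% → £0.50715
Dry cleaning (3 garments) £16.36: personal services → 3.5% + 0% transit = 3.5% → £0.5726
Tax on personal services: unrounded sum = £1.07975 → £1.08

£1.08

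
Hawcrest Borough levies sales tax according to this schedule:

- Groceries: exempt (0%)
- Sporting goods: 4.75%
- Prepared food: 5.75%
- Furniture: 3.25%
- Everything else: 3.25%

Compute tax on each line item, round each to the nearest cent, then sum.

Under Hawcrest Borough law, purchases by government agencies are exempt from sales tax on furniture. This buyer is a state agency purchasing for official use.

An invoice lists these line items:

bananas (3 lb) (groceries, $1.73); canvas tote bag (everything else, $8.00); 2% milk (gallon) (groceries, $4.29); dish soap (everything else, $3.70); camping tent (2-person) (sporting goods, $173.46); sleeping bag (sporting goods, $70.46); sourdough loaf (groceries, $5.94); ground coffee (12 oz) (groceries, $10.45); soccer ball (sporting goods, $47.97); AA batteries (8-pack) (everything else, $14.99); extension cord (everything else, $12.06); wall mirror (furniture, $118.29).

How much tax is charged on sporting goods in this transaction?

Camping tent (2-person) $173.46: sporting goods → 4.75% → $8.24
Sleeping bag $70.46: sporting goods → 4.75% → $3.35
Soccer ball $47.97: sporting goods → 4.75% → $2.28
Tax on sporting goods = $8.24 + $3.35 + $2.28 = $13.87

$13.87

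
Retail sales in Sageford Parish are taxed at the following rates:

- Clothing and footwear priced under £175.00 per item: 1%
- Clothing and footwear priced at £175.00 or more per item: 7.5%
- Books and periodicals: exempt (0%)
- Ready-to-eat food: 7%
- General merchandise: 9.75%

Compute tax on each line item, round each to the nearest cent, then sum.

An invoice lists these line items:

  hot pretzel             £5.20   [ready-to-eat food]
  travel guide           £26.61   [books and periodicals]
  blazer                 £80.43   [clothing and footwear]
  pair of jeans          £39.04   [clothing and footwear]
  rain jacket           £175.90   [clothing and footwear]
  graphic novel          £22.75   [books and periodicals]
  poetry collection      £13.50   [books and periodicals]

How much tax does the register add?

£14.74

Hot pretzel £5.20: ready-to-eat food → 7% → £0.36
Travel guide £26.61: books and periodicals → 0% → £0.00
Blazer £80.43: clothing and footwear, under £175.00 → 1% → £0.80
Pair of jeans £39.04: clothing and footwear, under £175.00 → 1% → £0.39
Rain jacket £175.90: clothing and footwear, £175.00 or more → 7.5% → £13.19
Graphic novel £22.75: books and periodicals → 0% → £0.00
Poetry collection £13.50: books and periodicals → 0% → £0.00
Total tax = £0.36 + £0.80 + £0.39 + £13.19 = £14.74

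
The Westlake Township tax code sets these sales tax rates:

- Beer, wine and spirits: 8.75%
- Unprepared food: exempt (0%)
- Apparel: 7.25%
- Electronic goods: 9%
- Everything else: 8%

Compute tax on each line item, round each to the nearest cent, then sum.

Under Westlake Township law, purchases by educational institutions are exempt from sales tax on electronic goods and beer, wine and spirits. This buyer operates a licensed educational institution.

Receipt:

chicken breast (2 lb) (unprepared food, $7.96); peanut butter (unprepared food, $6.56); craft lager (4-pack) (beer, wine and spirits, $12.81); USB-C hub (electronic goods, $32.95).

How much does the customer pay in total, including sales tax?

$60.28

Chicken breast (2 lb) $7.96: unprepared food → 0% → $0.00
Peanut butter $6.56: unprepared food → 0% → $0.00
Craft lager (4-pack) $12.81: beer, wine and spirits, buyer-exempt → 0% → $0.00
USB-C hub $32.95: electronic goods, buyer-exempt → 0% → $0.00
Subtotal = $60.28; tax = $0.00; total due = $60.28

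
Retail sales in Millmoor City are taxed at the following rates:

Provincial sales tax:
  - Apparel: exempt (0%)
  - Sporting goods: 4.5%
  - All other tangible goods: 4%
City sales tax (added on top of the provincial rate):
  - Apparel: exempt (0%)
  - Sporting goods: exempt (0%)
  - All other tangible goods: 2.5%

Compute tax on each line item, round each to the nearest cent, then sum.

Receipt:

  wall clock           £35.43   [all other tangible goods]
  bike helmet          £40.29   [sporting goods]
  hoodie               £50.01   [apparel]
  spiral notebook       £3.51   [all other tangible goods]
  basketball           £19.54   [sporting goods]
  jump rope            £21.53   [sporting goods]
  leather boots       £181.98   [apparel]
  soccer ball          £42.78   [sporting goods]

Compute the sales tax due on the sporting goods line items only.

Bike helmet £40.29: sporting goods → 4.5% + 0% city = 4.5% → £1.81
Basketball £19.54: sporting goods → 4.5% + 0% city = 4.5% → £0.88
Jump rope £21.53: sporting goods → 4.5% + 0% city = 4.5% → £0.97
Soccer ball £42.78: sporting goods → 4.5% + 0% city = 4.5% → £1.93
Tax on sporting goods = £1.81 + £0.88 + £0.97 + £1.93 = £5.59

£5.59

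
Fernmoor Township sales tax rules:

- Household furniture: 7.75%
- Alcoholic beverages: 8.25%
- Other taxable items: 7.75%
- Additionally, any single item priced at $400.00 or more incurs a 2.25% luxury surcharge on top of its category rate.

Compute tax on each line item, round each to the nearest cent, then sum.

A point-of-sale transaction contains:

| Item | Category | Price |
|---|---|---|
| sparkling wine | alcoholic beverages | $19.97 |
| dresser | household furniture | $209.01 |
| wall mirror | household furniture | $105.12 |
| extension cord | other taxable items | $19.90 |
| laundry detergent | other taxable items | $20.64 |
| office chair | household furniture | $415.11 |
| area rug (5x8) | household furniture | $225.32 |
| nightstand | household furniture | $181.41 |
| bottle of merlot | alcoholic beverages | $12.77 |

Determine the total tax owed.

$103.22

Sparkling wine $19.97: alcoholic beverages → 8.25% → $1.65
Dresser $209.01: household furniture → 7.75% → $16.20
Wall mirror $105.12: household furniture → 7.75% → $8.15
Extension cord $19.90: other taxable items → 7.75% → $1.54
Laundry detergent $20.64: other taxable items → 7.75% → $1.60
Office chair $415.11: household furniture → 7.75% + 2.25% surcharge = 10% → $41.51
Area rug (5x8) $225.32: household furniture → 7.75% → $17.46
Nightstand $181.41: household furniture → 7.75% → $14.06
Bottle of merlot $12.77: alcoholic beverages → 8.25% → $1.05
Total tax = $1.65 + $16.20 + $8.15 + $1.54 + $1.60 + $41.51 + $17.46 + $14.06 + $1.05 = $103.22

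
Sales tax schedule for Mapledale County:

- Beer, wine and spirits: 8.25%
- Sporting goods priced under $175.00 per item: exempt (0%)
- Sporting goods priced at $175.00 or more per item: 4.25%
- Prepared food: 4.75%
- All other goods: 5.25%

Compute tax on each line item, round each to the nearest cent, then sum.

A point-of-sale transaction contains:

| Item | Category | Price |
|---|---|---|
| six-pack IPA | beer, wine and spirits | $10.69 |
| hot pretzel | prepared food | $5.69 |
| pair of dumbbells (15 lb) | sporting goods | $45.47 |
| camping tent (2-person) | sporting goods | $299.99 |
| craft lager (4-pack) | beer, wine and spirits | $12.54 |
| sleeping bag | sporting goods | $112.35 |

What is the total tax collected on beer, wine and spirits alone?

Six-pack IPA $10.69: beer, wine and spirits → 8.25% → $0.88
Craft lager (4-pack) $12.54: beer, wine and spirits → 8.25% → $1.03
Tax on beer, wine and spirits = $0.88 + $1.03 = $1.91

$1.91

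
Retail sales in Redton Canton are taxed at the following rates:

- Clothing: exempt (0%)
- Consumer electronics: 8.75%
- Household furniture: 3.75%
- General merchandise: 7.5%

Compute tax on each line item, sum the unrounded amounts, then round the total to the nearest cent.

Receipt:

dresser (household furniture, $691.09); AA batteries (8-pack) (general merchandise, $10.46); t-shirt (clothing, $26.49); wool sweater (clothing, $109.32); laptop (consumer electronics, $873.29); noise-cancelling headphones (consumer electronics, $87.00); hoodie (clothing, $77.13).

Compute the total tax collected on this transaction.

Dresser $691.09: household furniture → 3.75% → $25.915875
AA batteries (8-pack) $10.46: general merchandise → 7.5% → $0.7845
T-shirt $26.49: clothing → 0% → $0.00
Wool sweater $109.32: clothing → 0% → $0.00
Laptop $873.29: consumer electronics → 8.75% → $76.412875
Noise-cancelling headphones $87.00: consumer electronics → 8.75% → $7.6125
Hoodie $77.13: clothing → 0% → $0.00
Unrounded tax sum = $110.72575 → $110.73

$110.73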